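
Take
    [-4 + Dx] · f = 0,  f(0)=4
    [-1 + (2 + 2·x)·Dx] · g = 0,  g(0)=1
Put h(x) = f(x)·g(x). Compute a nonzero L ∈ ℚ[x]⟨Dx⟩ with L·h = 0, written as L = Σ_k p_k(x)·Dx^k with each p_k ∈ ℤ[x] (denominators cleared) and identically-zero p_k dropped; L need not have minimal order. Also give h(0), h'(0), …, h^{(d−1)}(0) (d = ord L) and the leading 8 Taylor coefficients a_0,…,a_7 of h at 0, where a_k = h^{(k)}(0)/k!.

L = (-9 - 8·x) + (2 + 2·x)·Dx  (order 1).
h: a_k = 4, 18, 79/2, 683/12, 1947/32, 49553/960, 417727/11520, 389323/17920, …
ICs: h(0) = 4.

f: a_k = 4, 16, 32, 128/3, 128/3, 512/15, 1024/45, 4096/315, …
g: a_k = 1, 1/2, -1/8, 1/16, -5/128, 7/256, -21/1024, 33/2048, …
h₀=f·g: eliminate ⇒ L₀, order ≤ 1·1.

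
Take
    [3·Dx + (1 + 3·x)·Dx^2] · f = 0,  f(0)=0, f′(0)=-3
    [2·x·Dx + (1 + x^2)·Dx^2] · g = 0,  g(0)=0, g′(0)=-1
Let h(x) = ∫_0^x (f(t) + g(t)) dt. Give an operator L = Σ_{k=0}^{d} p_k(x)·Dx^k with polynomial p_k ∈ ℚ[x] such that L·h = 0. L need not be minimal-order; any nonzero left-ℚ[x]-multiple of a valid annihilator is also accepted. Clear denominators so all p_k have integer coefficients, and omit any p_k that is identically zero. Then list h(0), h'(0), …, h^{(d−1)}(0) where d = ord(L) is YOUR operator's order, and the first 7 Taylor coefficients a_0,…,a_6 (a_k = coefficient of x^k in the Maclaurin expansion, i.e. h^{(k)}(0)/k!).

f: a_k = 0, -3, 9/2, -9, 81/4, -243/5, 243/2, …
g: a_k = 0, -1, 0, 1/3, 0, -1/5, 0, …
L₀ := lclm(L_f,L_g); ord L₀ ≤ 2+2.
h=∫₀ˣh₀: take L = L₀·Dx.
L = (-6 - 54·x + 18·x^2 + 18·x^3)·Dx^2 + (-20 - 12·x - 48·x^2 + 36·x^3 + 36·x^4)·Dx^3 + (-3 - 7·x + 6·x^2 + 2·x^3 + 9·x^4 + 9·x^5)·Dx^4  (order 4).
h: a_k = 0, 0, -2, 3/2, -13/6, 81/20, -122/15, …
ICs: h(0) = 0, h′(0) = 0, h′′(0) = -4, h′′′(0) = 9.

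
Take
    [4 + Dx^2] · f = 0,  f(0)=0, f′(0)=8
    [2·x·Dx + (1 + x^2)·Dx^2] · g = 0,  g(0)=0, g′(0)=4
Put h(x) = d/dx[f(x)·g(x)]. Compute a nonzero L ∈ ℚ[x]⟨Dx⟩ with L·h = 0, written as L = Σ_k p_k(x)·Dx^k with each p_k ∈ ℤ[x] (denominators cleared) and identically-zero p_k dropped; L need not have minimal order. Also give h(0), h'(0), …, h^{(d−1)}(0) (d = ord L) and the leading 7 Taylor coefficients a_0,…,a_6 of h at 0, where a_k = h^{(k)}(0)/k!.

f: a_k = 0, 8, 0, -16/3, 0, 16/15, 0, …
g: a_k = 0, 4, 0, -4/3, 0, 4/5, 0, …
Product ⇒ symmetric product L₀, ord ≤ 4.
h₀' ⇒ L via d/dx closure of L₀.
L = (512 + 1824·x^2 + 2768·x^4 + 1920·x^6 + 912·x^8 + 320·x^10 + 64·x^12) + (248·x + 944·x^3 + 1240·x^5 + 800·x^7 + 320·x^9 + 64·x^11)·Dx + (168 + 652·x^2 + 1080·x^4 + 892·x^6 + 488·x^8 + 176·x^10 + 32·x^12)·Dx^2 + (62·x + 236·x^3 + 310·x^5 + 200·x^7 + 80·x^9 + 16·x^11)·Dx^3 + (10 + 49·x^2 + 97·x^4 + 103·x^6 + 65·x^8 + 24·x^10 + 4·x^12)·Dx^4  (order 4).
h: a_k = 0, 64, 0, -128, 0, 320/3, 0, …
ICs: h(0) = 0, h′(0) = 64, h′′(0) = 0, h′′′(0) = -768.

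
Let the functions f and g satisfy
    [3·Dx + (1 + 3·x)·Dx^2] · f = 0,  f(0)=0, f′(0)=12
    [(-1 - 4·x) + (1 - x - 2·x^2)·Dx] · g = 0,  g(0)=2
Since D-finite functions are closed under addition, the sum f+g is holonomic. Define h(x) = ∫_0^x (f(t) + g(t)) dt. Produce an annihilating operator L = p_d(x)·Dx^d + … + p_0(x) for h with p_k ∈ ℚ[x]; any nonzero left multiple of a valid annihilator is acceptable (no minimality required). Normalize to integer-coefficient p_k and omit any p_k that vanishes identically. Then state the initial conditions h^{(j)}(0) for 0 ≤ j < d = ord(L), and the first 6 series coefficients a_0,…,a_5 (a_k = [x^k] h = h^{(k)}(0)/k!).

L = (-66 - 270·x - 576·x^2 - 336·x^3 - 288·x^4)·Dx^2 + (-4 - 96·x - 492·x^2 - 832·x^3 - 696·x^4 - 480·x^5)·Dx^3 + (3 + 19·x + 25·x^2 - 39·x^3 - 116·x^4 - 164·x^5 - 96·x^6)·Dx^4  (order 4).
h: a_k = 0, 2, 7, -4, 23/2, -59/5, …
ICs: h(0) = 0, h′(0) = 2, h′′(0) = 14, h′′′(0) = -24.

f: a_k = 0, 12, -18, 36, -81, 972/5, …
g: a_k = 2, 2, 6, 10, 22, 42, …
f+g: L₀ = lclm(L_f,L_g), ord ≤ 2+1.
h=∫₀ˣh₀: take L = L₀·Dx.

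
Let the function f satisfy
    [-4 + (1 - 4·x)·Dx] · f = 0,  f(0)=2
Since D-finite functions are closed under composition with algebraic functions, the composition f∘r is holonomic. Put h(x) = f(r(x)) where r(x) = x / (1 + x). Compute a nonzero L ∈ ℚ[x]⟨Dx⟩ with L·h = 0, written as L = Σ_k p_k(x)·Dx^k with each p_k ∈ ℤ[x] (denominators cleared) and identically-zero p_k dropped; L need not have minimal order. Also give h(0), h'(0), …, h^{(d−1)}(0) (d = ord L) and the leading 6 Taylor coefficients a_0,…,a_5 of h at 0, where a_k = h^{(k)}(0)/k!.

L = 4 + (-1 + 2·x + 3·x^2)·Dx  (order 1).
h: a_k = 2, 8, 24, 72, 216, 648, …
ICs: h(0) = 2.

f: a_k = 2, 8, 32, 128, 512, 2048, …
h₀=f(r): pull back L_f along r ⇒ L₀.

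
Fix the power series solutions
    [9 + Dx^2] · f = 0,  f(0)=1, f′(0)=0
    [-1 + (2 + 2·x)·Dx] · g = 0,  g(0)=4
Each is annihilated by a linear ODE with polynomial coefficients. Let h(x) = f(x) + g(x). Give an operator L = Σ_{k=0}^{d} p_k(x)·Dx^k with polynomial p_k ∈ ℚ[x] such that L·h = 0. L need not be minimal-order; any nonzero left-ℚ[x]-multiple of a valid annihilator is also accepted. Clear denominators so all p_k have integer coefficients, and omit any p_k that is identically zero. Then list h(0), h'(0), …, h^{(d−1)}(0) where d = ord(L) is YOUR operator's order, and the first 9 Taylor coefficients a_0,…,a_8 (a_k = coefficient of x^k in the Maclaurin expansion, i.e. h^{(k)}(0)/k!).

L = (-351 - 648·x - 324·x^2) + (630 + 1926·x + 1944·x^2 + 648·x^3)·Dx + (-39 - 72·x - 36·x^2)·Dx^2 + (70 + 214·x + 216·x^2 + 72·x^3)·Dx^3  (order 3).
h: a_k = 5, 2, -5, 1/4, 103/32, 7/64, -1401/1280, 33/512, 31641/286720, …
ICs: h(0) = 5, h′(0) = 2, h′′(0) = -10.

f: a_k = 1, 0, -9/2, 0, 27/8, 0, -81/80, 0, 729/4480, …
g: a_k = 4, 2, -1/2, 1/4, -5/32, 7/64, -21/256, 33/512, -429/8192, …
Sum ⇒ L₀ = lclm(L_f,L_g) in ℚ(x)⟨Dx⟩.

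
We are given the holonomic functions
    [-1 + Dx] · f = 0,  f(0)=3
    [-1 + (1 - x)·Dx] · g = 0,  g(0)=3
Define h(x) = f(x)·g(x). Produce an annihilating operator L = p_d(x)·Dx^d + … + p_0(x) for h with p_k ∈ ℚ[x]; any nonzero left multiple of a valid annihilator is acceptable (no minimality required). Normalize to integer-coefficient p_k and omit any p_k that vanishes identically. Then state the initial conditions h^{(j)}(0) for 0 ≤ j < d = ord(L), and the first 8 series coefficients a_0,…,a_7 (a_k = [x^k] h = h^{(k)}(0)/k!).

f: a_k = 3, 3, 3/2, 1/2, 1/8, 1/40, 1/240, 1/1680, …
g: a_k = 3, 3, 3, 3, 3, 3, 3, 3, …
Product ⇒ symmetric product L₀, ord ≤ 1.
L = (2 - x) + (-1 + x)·Dx  (order 1).
h: a_k = 9, 18, 45/2, 24, 195/8, 489/20, 1957/80, 685/28, …
ICs: h(0) = 9.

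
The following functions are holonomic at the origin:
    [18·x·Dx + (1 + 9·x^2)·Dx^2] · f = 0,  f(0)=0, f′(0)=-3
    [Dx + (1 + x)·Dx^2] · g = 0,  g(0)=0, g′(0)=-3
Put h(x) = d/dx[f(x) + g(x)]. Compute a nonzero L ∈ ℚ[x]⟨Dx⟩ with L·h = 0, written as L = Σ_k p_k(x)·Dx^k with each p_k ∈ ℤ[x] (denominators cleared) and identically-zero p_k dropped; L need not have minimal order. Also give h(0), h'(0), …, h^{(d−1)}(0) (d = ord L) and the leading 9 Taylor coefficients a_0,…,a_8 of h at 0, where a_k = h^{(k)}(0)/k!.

f: a_k = 0, -3, 0, 9, 0, -243/5, 0, 2187/7, 0, …
g: a_k = 0, -3, 3/2, -1, 3/4, -3/5, 1/2, -3/7, 3/8, …
Weyl lclm of L_f,L_g ⇒ L₀ (ord ≤ 4).
h=h₀': d/dx-closure on L₀ ⇒ L.
L = (-18 - 54·x + 486·x^2 + 162·x^3) + (-20 - 36·x + 432·x^2 + 972·x^3 + 324·x^4)·Dx + (-1 + 17·x + 18·x^2 + 162·x^3 + 243·x^4 + 81·x^5)·Dx^2  (order 2).
h: a_k = -6, 3, 24, 3, -246, 3, 2184, 3, -19686, …
ICs: h(0) = -6, h′(0) = 3.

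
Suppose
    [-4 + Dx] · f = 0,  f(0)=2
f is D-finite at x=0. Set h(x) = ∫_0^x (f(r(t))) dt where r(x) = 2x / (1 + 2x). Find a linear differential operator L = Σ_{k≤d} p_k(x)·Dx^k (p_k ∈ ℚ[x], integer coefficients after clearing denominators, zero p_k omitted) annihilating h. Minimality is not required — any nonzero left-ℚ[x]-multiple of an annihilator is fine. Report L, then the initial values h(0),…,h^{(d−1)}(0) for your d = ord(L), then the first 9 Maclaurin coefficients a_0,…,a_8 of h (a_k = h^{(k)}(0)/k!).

f: a_k = 2, 8, 16, 64/3, 64/3, 256/15, 512/45, 2048/315, 1024/315, …
L₀ from L_f via x↦r, Dx↦r'^{-1}Dx.
h=∫h₀ ⇒ L = L₀·Dx.
L = -8·Dx + (1 + 4·x + 4·x^2)·Dx^2  (order 2).
h: a_k = 0, 2, 8, 32/3, -16/3, -128/15, 896/45, -5632/315, -2176/315, …
ICs: h(0) = 0, h′(0) = 2.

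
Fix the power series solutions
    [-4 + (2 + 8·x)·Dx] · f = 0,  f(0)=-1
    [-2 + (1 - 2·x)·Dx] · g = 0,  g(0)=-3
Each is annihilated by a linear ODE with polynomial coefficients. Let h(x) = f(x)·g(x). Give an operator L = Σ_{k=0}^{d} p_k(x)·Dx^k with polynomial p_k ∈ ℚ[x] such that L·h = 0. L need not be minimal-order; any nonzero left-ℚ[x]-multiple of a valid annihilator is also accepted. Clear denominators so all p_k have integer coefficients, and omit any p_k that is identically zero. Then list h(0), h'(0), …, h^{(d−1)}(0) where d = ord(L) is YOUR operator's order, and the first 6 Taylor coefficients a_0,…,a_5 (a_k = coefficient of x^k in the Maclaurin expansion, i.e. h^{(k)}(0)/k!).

L = (4 + 4·x) + (-1 - 2·x + 8·x^2)·Dx  (order 1).
h: a_k = 3, 12, 18, 48, 66, 216, …
ICs: h(0) = 3.

f: a_k = -1, -2, 2, -4, 10, -28, …
g: a_k = -3, -6, -12, -24, -48, -96, …
L₀ := L_f ⊗_s L_g (sym. prod.), ord ≤ 1.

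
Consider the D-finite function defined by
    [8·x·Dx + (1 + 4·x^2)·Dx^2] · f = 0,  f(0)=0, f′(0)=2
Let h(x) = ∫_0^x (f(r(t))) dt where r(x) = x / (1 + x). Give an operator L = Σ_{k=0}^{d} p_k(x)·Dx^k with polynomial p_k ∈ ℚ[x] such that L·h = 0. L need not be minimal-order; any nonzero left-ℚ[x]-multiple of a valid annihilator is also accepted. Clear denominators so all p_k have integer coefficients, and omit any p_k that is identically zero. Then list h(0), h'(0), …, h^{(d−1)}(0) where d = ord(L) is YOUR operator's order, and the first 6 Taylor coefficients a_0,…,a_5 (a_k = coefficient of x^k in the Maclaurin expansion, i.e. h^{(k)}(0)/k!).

L = (2 + 10·x)·Dx^2 + (1 + 2·x + 5·x^2)·Dx^3  (order 3).
h: a_k = 0, 0, 1, -2/3, -1/6, 6/5, …
ICs: h(0) = 0, h′(0) = 0, h′′(0) = 2.

f: a_k = 0, 2, 0, -8/3, 0, 32/5, …
Change of var in L_f (x↦r) gives L₀.
∫: right-multiply L₀ by Dx.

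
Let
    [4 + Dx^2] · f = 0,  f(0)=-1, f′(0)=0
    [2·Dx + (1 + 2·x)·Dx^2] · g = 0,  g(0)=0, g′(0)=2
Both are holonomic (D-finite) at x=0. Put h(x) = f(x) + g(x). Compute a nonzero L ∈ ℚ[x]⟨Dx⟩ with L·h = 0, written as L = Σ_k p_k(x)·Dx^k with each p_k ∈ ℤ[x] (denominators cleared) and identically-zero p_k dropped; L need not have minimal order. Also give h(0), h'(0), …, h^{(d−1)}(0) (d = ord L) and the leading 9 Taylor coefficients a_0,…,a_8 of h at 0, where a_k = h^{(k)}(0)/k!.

L = (56 + 32·x + 32·x^2)·Dx + (12 + 40·x + 48·x^2 + 32·x^3)·Dx^2 + (14 + 8·x + 8·x^2)·Dx^3 + (3 + 10·x + 12·x^2 + 8·x^3)·Dx^4  (order 4).
h: a_k = -1, 2, 0, 8/3, -14/3, 32/5, -476/45, 128/7, -10082/315, …
ICs: h(0) = -1, h′(0) = 2, h′′(0) = 0, h′′′(0) = 16.

f: a_k = -1, 0, 2, 0, -2/3, 0, 4/45, 0, -2/315, …
g: a_k = 0, 2, -2, 8/3, -4, 32/5, -32/3, 128/7, -32, …
L₀ := lclm(L_f,L_g); ord L₀ ≤ 2+2.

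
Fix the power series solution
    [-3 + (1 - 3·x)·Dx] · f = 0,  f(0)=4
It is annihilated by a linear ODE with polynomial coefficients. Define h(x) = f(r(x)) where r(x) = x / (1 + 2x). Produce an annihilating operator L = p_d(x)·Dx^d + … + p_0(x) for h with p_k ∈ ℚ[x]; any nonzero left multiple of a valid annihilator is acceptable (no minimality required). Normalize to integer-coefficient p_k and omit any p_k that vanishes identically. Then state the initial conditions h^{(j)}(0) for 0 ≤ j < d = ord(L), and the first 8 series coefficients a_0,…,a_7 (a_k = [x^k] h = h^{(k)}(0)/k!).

L = 3 + (-1 - x + 2·x^2)·Dx  (order 1).
h: a_k = 4, 12, 12, 12, 12, 12, 12, 12, …
ICs: h(0) = 4.

f: a_k = 4, 12, 36, 108, 324, 972, 2916, 8748, …
Substitute x→r, Dx→(1/r')Dx; clear ⇒ L₀.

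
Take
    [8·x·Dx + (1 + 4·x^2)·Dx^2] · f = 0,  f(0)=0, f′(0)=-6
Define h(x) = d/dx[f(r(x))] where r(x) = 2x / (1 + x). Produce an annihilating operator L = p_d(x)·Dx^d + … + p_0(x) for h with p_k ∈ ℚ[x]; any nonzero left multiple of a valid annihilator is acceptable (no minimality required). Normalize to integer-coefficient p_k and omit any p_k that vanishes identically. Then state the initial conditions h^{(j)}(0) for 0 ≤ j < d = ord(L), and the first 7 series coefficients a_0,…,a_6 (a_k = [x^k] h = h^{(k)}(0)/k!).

L = (2 + 34·x) + (1 + 2·x + 17·x^2)·Dx  (order 1).
h: a_k = -12, 24, 156, -720, -1212, 14664, -8724, …
ICs: h(0) = -12.

f: a_k = 0, -6, 0, 8, 0, -96/5, 0, …
Substitute x→r, Dx→(1/r')Dx; clear ⇒ L₀.
Differentiate: ansatz ord ≤ ord L₀ ⇒ L.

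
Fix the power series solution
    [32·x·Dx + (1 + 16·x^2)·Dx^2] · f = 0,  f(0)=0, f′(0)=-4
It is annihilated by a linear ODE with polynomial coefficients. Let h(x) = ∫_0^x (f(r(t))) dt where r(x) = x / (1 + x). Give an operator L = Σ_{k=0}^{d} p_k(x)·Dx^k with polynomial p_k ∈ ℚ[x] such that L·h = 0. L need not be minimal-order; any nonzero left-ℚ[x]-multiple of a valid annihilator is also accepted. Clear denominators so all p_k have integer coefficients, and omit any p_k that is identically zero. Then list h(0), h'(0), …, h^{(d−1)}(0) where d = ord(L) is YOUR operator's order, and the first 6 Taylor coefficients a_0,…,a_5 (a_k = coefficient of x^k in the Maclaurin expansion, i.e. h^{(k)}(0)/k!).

L = (2 + 34·x)·Dx^2 + (1 + 2·x + 17·x^2)·Dx^3  (order 3).
h: a_k = 0, 0, -2, 4/3, 13/3, -12, …
ICs: h(0) = 0, h′(0) = 0, h′′(0) = -4.

f: a_k = 0, -4, 0, 64/3, 0, -1024/5, …
L₀ from L_f via x↦r, Dx↦r'^{-1}Dx.
Integrate: L := L₀·Dx.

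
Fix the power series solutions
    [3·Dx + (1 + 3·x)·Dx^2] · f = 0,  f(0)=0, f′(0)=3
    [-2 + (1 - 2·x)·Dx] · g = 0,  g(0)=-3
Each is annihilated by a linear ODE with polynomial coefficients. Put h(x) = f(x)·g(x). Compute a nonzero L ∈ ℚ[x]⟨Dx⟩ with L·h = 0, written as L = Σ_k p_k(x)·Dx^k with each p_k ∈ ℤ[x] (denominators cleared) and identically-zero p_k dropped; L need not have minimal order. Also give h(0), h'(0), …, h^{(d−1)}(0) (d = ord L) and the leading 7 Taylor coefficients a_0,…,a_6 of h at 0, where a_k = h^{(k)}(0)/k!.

f: a_k = 0, 3, -9/2, 9, -81/4, 243/5, -243/2, …
g: a_k = -3, -6, -12, -24, -48, -96, -192, …
f·g: L₀ = L_f ⊗_s L_g, ord ≤ 2·1.
L = 6 + (1 + 18·x)·Dx + (-1 - x + 6·x^2)·Dx^2  (order 2).
h: a_k = 0, -9, -9/2, -36, -45/4, -1683/10, 279/10, …
ICs: h(0) = 0, h′(0) = -9.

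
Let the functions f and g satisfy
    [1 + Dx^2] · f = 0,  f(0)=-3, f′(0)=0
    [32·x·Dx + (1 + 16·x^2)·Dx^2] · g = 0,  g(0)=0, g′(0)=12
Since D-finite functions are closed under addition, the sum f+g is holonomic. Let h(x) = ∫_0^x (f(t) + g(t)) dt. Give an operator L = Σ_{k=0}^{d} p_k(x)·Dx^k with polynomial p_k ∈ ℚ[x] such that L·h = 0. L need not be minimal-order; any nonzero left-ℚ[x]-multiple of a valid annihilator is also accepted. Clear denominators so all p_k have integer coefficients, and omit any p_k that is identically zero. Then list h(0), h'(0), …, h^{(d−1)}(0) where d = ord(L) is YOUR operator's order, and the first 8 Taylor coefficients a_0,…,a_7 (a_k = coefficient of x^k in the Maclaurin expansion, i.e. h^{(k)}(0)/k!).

f: a_k = -3, 0, 3/2, 0, -1/8, 0, 1/240, 0, …
g: a_k = 0, 12, 0, -64, 0, 3072/5, 0, -49152/7, …
Sum ⇒ L₀ = lclm(L_f,L_g) in ℚ(x)⟨Dx⟩.
∫: right-multiply L₀ by Dx.
L = (-6112·x + 99328·x^3 + 8192·x^5)·Dx^2 + (-31 + 1072·x^2 + 25344·x^4 + 4096·x^6)·Dx^3 + (-6112·x + 99328·x^3 + 8192·x^5)·Dx^4 + (-31 + 1072·x^2 + 25344·x^4 + 4096·x^6)·Dx^5  (order 5).
h: a_k = 0, -3, 6, 1/2, -16, -1/40, 512/5, 1/1680, …
ICs: h(0) = 0, h′(0) = -3, h′′(0) = 12, h′′′(0) = 3, h′′′′(0) = -384.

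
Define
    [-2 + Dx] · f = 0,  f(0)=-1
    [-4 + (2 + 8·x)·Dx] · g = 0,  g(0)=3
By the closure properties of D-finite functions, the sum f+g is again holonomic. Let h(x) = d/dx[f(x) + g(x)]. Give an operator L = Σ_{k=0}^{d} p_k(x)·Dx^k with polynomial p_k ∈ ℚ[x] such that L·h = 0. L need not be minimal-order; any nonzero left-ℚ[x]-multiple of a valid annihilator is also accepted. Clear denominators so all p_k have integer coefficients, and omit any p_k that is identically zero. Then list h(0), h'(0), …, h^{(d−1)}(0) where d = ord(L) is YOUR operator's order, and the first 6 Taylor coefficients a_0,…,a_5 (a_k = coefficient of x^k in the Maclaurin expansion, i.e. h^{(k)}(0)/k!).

L = (-8 - 8·x) + (2 - 8·x - 16·x^2)·Dx + (1 + 6·x + 8·x^2)·Dx^2  (order 2).
h: a_k = 4, -16, 32, -368/3, 1256/3, -22688/15, …
ICs: h(0) = 4, h′(0) = -16.

f: a_k = -1, -2, -2, -4/3, -2/3, -4/15, …
g: a_k = 3, 6, -6, 12, -30, 84, …
L₀ := lclm(L_f,L_g); ord L₀ ≤ 1+1.
h=h₀': d/dx-closure on L₀ ⇒ L.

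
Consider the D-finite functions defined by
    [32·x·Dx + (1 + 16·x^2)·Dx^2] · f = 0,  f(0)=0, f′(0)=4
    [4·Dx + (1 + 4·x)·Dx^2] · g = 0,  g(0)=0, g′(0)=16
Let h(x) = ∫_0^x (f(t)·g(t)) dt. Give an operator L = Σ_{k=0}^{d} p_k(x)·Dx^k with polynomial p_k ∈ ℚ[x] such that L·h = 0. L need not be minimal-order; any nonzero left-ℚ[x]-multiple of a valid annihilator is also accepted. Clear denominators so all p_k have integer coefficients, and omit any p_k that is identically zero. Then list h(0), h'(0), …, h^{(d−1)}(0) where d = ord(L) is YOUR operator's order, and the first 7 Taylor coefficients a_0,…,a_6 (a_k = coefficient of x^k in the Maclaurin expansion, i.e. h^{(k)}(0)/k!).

L = (1536 + 11264·x + 81920·x^2 + 638976·x^3 + 1966080·x^4 + 3407872·x^5 + 4194304·x^7)·Dx^2 + (288 + 7936·x + 78848·x^2 + 495616·x^3 + 2228224·x^4 + 6094848·x^5 + 9175040·x^6 + 3145728·x^7 + 14680064·x^8)·Dx^3 + (48 + 1024·x + 12288·x^2 + 79872·x^3 + 368640·x^4 + 1277952·x^5 + 3145728·x^6 + 4718592·x^7 + 3145728·x^8 + 8388608·x^9)·Dx^4 + (5 + 72·x + 592·x^2 + 3584·x^3 + 16896·x^4 + 61440·x^5 + 172032·x^6 + 393216·x^7 + 589824·x^8 + 524288·x^9 + 1048576·x^10)·Dx^5  (order 5).
h: a_k = 0, 0, 0, 64/3, -32, 0, -512/9, …
ICs: h(0) = 0, h′(0) = 0, h′′(0) = 0, h′′′(0) = 128, h′′′′(0) = -768.

f: a_k = 0, 4, 0, -64/3, 0, 1024/5, 0, …
g: a_k = 0, 16, -32, 256/3, -256, 4096/5, -8192/3, …
L₀ := L_f ⊗_s L_g (sym. prod.), ord ≤ 4.
h=∫₀ˣh₀: take L = L₀·Dx.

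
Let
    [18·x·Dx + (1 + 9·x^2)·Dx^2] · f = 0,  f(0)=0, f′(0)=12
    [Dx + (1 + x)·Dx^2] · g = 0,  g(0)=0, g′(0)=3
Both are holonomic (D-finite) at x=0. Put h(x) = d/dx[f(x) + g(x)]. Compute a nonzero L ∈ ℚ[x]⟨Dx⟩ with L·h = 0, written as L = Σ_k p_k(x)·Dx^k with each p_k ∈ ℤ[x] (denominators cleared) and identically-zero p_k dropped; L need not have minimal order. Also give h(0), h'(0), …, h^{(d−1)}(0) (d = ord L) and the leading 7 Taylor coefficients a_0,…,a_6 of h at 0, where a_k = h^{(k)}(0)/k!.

L = (-18 - 54·x + 486·x^2 + 162·x^3) + (-20 - 36·x + 432·x^2 + 972·x^3 + 324·x^4)·Dx + (-1 + 17·x + 18·x^2 + 162·x^3 + 243·x^4 + 81·x^5)·Dx^2  (order 2).
h: a_k = 15, -3, -105, -3, 975, -3, -8745, …
ICs: h(0) = 15, h′(0) = -3.

f: a_k = 0, 12, 0, -36, 0, 972/5, 0, …
g: a_k = 0, 3, -3/2, 1, -3/4, 3/5, -1/2, …
Weyl lclm of L_f,L_g ⇒ L₀ (ord ≤ 4).
Differentiate: ansatz ord ≤ ord L₀ ⇒ L.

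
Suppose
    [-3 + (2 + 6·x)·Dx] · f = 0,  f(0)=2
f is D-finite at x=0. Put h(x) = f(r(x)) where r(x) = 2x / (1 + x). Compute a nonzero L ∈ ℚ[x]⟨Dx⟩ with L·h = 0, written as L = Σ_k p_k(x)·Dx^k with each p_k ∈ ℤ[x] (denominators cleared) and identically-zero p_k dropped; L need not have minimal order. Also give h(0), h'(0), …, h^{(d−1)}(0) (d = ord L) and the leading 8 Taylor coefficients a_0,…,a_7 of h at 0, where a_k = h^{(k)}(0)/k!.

L = -3 + (1 + 8·x + 7·x^2)·Dx  (order 1).
h: a_k = 2, 6, -15, 51, -861/4, 4137/4, -42987/8, 234975/8, …
ICs: h(0) = 2.

f: a_k = 2, 3, -9/4, 27/8, -405/64, 1701/128, -15309/512, 72171/1024, …
h₀=f(r): pull back L_f along r ⇒ L₀.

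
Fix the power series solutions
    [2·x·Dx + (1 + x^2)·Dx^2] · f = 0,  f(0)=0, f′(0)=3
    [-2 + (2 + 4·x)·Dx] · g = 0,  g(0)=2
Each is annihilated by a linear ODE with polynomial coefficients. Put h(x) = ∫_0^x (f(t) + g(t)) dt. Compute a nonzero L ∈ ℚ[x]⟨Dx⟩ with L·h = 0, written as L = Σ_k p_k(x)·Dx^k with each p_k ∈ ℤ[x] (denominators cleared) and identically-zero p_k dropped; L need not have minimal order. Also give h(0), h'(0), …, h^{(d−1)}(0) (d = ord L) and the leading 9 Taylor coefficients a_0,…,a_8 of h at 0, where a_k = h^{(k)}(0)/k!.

L = (-4 - 20·x + 12·x^2 + 12·x^3)·Dx^2 + (-10 - 16·x - 16·x^2 + 48·x^3 + 42·x^4)·Dx^3 + (-2 + 12·x^2 + 12·x^3 + 14·x^4 + 12·x^5)·Dx^4  (order 4).
h: a_k = 0, 2, 5/2, -1/3, 0, -1/4, 47/120, -3/8, 207/448, …
ICs: h(0) = 0, h′(0) = 2, h′′(0) = 5, h′′′(0) = -2.

f: a_k = 0, 3, 0, -1, 0, 3/5, 0, -3/7, 0, …
g: a_k = 2, 2, -1, 1, -5/4, 7/4, -21/8, 33/8, -429/64, …
f+g: L₀ = lclm(L_f,L_g), ord ≤ 2+1.
Integrate: L := L₀·Dx.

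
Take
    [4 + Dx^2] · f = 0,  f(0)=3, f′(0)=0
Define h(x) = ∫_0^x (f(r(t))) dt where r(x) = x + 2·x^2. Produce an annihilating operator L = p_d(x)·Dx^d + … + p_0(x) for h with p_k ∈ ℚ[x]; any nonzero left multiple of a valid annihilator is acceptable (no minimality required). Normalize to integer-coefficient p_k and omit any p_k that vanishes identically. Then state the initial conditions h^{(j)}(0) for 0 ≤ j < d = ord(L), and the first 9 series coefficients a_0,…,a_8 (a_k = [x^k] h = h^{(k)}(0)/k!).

L = (4 + 48·x + 192·x^2 + 256·x^3)·Dx - 4·Dx^2 + (1 + 4·x)·Dx^3  (order 3).
h: a_k = 0, 3, 0, -2, -6, -22/5, 8/3, 716/105, 38/5, …
ICs: h(0) = 0, h′(0) = 3, h′′(0) = 0.

f: a_k = 3, 0, -6, 0, 2, 0, -4/15, 0, 2/105, …
Substitute x→r, Dx→(1/r')Dx; clear ⇒ L₀.
h=∫h₀ ⇒ L = L₀·Dx.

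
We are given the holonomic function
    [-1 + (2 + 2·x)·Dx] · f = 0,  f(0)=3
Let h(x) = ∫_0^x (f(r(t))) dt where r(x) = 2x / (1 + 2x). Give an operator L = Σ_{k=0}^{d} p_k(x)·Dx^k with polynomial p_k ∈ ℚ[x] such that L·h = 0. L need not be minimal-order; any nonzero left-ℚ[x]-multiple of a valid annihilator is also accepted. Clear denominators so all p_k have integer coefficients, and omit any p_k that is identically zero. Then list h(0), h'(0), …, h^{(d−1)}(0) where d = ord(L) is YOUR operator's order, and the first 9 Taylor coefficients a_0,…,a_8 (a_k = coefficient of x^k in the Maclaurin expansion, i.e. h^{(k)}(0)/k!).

f: a_k = 3, 3/2, -3/8, 3/16, -15/128, 21/256, -63/1024, 99/2048, -1287/32768, …
L₀ from L_f via x↦r, Dx↦r'^{-1}Dx.
∫: right-multiply L₀ by Dx.
L = -Dx + (1 + 6·x + 8·x^2)·Dx^2  (order 2).
h: a_k = 0, 3, 3/2, -5/2, 39/8, -423/40, 399/16, -7059/112, 21615/128, …
ICs: h(0) = 0, h′(0) = 3.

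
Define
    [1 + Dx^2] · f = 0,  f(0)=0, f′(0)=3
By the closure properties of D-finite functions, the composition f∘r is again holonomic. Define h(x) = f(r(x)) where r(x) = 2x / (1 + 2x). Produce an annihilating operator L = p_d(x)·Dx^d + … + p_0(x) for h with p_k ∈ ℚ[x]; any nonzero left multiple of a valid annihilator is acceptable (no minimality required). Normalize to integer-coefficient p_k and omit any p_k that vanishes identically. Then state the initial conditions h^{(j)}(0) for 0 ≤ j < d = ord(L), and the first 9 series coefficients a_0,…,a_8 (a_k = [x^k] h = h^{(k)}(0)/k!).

f: a_k = 0, 3, 0, -1/2, 0, 1/40, 0, -1/1680, 0, …
Change of var in L_f (x↦r) gives L₀.
L = 4 + (4 + 24·x + 48·x^2 + 32·x^3)·Dx + (1 + 8·x + 24·x^2 + 32·x^3 + 16·x^4)·Dx^2  (order 2).
h: a_k = 0, 6, -12, 20, -24, 4/5, 120, -55448/105, 25456/15, …
ICs: h(0) = 0, h′(0) = 6.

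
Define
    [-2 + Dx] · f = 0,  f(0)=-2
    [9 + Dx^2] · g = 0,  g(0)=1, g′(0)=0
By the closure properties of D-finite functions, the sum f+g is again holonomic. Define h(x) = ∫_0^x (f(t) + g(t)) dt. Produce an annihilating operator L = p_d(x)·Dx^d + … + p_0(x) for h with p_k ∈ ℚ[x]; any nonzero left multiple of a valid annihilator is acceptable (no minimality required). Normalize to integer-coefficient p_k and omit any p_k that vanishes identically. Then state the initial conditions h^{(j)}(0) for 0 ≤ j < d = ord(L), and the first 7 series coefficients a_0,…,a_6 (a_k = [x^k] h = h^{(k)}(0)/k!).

f: a_k = -2, -4, -4, -8/3, -4/3, -8/15, -8/45, …
g: a_k = 1, 0, -9/2, 0, 27/8, 0, -81/80, …
Weyl lclm of L_f,L_g ⇒ L₀ (ord ≤ 3).
h=∫₀ˣh₀: take L = L₀·Dx.
L = -18·Dx + 9·Dx^2 - 2·Dx^3 + Dx^4  (order 4).
h: a_k = 0, -1, -2, -17/6, -2/3, 49/120, -4/45, …
ICs: h(0) = 0, h′(0) = -1, h′′(0) = -4, h′′′(0) = -17.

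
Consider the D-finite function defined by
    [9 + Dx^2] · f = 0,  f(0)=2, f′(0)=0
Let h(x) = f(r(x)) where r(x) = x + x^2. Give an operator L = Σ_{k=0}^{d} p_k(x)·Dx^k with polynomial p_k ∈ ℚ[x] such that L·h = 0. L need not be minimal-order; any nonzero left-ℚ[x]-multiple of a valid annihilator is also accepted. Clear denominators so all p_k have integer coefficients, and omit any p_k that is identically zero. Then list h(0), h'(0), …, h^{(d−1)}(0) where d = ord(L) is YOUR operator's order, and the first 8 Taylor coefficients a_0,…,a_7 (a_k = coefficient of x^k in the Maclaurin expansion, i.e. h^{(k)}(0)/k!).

f: a_k = 2, 0, -9, 0, 27/4, 0, -81/40, 0, …
h₀=f(r): pull back L_f along r ⇒ L₀.
L = (9 + 54·x + 108·x^2 + 72·x^3) - 2·Dx + (1 + 2·x)·Dx^2  (order 2).
h: a_k = 2, 0, -9, -18, -9/4, 27, 1539/40, 297/20, …
ICs: h(0) = 2, h′(0) = 0.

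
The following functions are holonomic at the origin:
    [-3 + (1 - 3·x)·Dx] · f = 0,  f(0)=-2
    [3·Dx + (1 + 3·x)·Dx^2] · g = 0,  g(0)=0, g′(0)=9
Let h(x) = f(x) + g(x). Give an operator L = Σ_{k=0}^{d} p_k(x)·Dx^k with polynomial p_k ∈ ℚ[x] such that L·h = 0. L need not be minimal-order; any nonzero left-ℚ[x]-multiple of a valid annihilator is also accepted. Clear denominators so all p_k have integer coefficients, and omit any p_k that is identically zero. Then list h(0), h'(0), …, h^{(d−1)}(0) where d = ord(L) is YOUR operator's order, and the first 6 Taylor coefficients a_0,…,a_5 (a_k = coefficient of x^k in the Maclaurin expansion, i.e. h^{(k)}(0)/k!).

f: a_k = -2, -6, -18, -54, -162, -486, …
g: a_k = 0, 9, -27/2, 27, -243/4, 729/5, …
L₀ := lclm(L_f,L_g); ord L₀ ≤ 1+2.
L = (30 + 18·x)·Dx + (4 + 48·x + 36·x^2)·Dx^2 + (-1 - x + 9·x^2 + 9·x^3)·Dx^3  (order 3).
h: a_k = -2, 3, -63/2, -27, -891/4, -1701/5, …
ICs: h(0) = -2, h′(0) = 3, h′′(0) = -63.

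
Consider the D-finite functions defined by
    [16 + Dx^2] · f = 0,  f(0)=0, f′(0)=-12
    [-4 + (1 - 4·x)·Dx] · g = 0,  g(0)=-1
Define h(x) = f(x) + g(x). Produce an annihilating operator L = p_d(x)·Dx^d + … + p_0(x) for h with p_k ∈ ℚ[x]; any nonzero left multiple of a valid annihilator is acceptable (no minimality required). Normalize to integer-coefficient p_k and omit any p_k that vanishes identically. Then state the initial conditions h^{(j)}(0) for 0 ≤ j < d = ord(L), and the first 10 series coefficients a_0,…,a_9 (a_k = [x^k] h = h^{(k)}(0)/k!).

L = (-448 + 512·x - 1024·x^2) + (48 - 320·x + 768·x^2 - 1024·x^3)·Dx + (-28 + 32·x - 64·x^2)·Dx^2 + (3 - 20·x + 48·x^2 - 64·x^3)·Dx^3  (order 3).
h: a_k = -1, -16, -16, -32, -256, -5248/5, -4096, -1719296/105, -65536, -247728128/945, …
ICs: h(0) = -1, h′(0) = -16, h′′(0) = -32.

f: a_k = 0, -12, 0, 32, 0, -128/5, 0, 1024/105, 0, -2048/945, …
g: a_k = -1, -4, -16, -64, -256, -1024, -4096, -16384, -65536, -262144, …
Sum ⇒ L₀ = lclm(L_f,L_g) in ℚ(x)⟨Dx⟩.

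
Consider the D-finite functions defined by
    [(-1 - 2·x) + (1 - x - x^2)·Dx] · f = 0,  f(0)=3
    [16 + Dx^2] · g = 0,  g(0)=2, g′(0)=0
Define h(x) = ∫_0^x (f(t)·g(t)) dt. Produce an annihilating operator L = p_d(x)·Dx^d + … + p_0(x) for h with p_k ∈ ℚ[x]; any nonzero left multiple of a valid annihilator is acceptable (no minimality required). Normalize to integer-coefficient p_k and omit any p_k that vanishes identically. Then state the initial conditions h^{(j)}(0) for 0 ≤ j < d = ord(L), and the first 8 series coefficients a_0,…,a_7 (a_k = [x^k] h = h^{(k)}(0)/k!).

f: a_k = 3, 3, 6, 9, 15, 24, 39, 63, …
g: a_k = 2, 0, -16, 0, 64/3, 0, -512/45, 0, …
Sym-product of L_f,L_g gives L₀ (≤ ord 2).
h=∫h₀ ⇒ L = L₀·Dx.
L = (-14 + 16·x + 16·x^2)·Dx + (2 + 4·x)·Dx^2 + (-1 + x + x^2)·Dx^3  (order 3).
h: a_k = 0, 6, 3, -12, -15/2, -2/5, -16/3, -146/15, …
ICs: h(0) = 0, h′(0) = 6, h′′(0) = 6.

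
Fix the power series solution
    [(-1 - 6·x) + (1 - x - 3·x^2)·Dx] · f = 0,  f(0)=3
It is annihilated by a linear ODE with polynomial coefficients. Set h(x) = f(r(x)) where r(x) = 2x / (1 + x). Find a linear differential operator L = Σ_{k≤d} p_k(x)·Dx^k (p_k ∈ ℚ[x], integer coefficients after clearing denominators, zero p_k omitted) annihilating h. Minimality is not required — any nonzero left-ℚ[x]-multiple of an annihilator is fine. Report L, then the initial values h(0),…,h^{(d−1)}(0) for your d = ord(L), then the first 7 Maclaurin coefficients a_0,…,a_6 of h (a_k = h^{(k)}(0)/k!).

L = (2 + 26·x) + (-1 - x + 13·x^2 + 13·x^3)·Dx  (order 1).
h: a_k = 3, 6, 42, 78, 546, 1014, 7098, …
ICs: h(0) = 3.

f: a_k = 3, 3, 12, 21, 57, 120, 291, …
Substitute x→r, Dx→(1/r')Dx; clear ⇒ L₀.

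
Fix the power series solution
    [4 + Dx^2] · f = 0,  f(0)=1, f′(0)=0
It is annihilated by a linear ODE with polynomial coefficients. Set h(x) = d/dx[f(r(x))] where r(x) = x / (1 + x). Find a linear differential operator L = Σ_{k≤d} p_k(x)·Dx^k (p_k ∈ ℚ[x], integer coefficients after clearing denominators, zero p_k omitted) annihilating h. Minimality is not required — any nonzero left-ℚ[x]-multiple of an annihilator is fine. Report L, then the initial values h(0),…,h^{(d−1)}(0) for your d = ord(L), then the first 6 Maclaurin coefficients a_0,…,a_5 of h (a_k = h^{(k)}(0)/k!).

f: a_k = 1, 0, -2, 0, 2/3, 0, …
h₀=f(r): pull back L_f along r ⇒ L₀.
h₀' ⇒ L via d/dx closure of L₀.
L = (10 + 12·x + 6·x^2) + (6 + 18·x + 18·x^2 + 6·x^3)·Dx + (1 + 4·x + 6·x^2 + 4·x^3 + x^4)·Dx^2  (order 2).
h: a_k = 0, -4, 12, -64/3, 80/3, -308/15, …
ICs: h(0) = 0, h′(0) = -4.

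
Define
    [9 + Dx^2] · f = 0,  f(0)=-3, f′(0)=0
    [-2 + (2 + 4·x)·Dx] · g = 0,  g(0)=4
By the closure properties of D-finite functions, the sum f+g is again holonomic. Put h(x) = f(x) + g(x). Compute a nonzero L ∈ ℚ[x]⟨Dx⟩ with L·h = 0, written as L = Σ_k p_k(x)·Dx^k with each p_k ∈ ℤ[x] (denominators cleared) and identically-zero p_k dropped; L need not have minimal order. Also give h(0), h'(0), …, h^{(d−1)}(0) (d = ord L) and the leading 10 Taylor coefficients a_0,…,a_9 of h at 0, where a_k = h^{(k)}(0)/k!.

f: a_k = -3, 0, 27/2, 0, -81/8, 0, 243/80, 0, -2187/4480, 0, …
g: a_k = 4, 4, -2, 2, -5/2, 7/2, -21/4, 33/4, -429/32, 715/32, …
f+g: L₀ = lclm(L_f,L_g), ord ≤ 2+1.
L = (-54 - 162·x - 162·x^2) + (36 + 234·x + 486·x^2 + 324·x^3)·Dx + (-6 - 18·x - 18·x^2)·Dx^2 + (4 + 26·x + 54·x^2 + 36·x^3)·Dx^3  (order 3).
h: a_k = 1, 4, 23/2, 2, -101/8, 7/2, -177/80, 33/4, -62247/4480, 715/32, …
ICs: h(0) = 1, h′(0) = 4, h′′(0) = 23.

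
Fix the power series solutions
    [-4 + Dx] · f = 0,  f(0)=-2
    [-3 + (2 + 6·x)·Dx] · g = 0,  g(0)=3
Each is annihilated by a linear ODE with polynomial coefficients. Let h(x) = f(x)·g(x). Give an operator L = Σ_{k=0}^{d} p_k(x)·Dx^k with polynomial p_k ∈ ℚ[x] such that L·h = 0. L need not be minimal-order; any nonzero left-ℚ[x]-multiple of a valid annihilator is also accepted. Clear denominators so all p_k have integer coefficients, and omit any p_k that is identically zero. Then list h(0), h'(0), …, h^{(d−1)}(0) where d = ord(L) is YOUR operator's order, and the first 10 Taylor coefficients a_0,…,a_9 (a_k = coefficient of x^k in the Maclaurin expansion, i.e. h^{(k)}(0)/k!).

f: a_k = -2, -8, -16, -64/3, -64/3, -256/15, -512/45, -2048/315, -1024/315, -4096/2835, …
g: a_k = 3, 9/2, -27/8, 81/16, -1215/128, 5103/256, -45927/1024, 216513/2048, -8444007/32768, 42220035/65536, …
L₀ := L_f ⊗_s L_g (sym. prod.), ord ≤ 1.
L = (-11 - 24·x) + (2 + 6·x)·Dx  (order 1).
h: a_k = -6, -33, -309/4, -953/8, -8161/64, -76883/640, -497863/7680, -9695729/107520, 133285631/1720320, -8654728283/30965760, …
ICs: h(0) = -6.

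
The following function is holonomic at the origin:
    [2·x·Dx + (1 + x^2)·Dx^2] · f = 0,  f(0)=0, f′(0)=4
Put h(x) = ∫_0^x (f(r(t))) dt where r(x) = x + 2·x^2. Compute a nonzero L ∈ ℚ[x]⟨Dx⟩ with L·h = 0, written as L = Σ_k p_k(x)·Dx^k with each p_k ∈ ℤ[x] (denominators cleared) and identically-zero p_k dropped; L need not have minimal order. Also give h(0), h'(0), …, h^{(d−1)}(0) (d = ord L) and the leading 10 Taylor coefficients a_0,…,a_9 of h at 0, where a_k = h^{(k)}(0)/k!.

L = (-4 + 2·x + 16·x^2 + 48·x^3 + 48·x^4)·Dx^2 + (1 + 4·x + x^2 + 8·x^3 + 20·x^4 + 16·x^5)·Dx^3  (order 3).
h: a_k = 0, 0, 2, 8/3, -1/3, -8/5, -38/15, -8/21, 55/14, 56/9, …
ICs: h(0) = 0, h′(0) = 0, h′′(0) = 4.

f: a_k = 0, 4, 0, -4/3, 0, 4/5, 0, -4/7, 0, 4/9, …
f∘r: x↦r, Dx↦Dx/r' in L_f ⇒ L₀.
Integrate: L := L₀·Dx.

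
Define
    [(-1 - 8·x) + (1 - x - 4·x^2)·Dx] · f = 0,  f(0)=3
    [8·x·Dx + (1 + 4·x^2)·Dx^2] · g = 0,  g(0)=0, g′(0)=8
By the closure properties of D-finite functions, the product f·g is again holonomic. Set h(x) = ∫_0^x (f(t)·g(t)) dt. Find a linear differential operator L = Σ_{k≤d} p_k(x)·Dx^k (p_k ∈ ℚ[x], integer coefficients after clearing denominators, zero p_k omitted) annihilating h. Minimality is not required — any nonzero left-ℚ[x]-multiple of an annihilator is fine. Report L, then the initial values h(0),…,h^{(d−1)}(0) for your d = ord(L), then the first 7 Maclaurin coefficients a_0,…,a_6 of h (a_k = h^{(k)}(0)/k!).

f: a_k = 3, 3, 15, 27, 87, 195, 543, …
g: a_k = 0, 8, 0, -32/3, 0, 128/5, 0, …
Sym-product of L_f,L_g gives L₀ (≤ ord 2).
h=∫₀ˣh₀: take L = L₀·Dx.
L = (8 + 8·x + 96·x^2)·Dx + (2 + 8·x + 16·x^2 + 96·x^3)·Dx^2 + (-1 + x + 4·x^3 + 16·x^4)·Dx^3  (order 3).
h: a_k = 0, 0, 12, 8, 22, 184/5, 1532/15, …
ICs: h(0) = 0, h′(0) = 0, h′′(0) = 24.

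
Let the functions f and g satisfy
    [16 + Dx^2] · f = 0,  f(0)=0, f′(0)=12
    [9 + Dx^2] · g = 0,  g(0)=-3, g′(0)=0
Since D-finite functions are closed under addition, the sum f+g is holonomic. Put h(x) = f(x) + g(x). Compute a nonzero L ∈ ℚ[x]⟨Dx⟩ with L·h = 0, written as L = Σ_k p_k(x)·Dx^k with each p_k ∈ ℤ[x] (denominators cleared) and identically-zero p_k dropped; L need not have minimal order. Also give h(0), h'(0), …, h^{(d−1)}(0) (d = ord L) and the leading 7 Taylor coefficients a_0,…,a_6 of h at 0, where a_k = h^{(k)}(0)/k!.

L = 144 + 25·Dx^2 + Dx^4  (order 4).
h: a_k = -3, 12, 27/2, -32, -81/8, 128/5, 243/80, …
ICs: h(0) = -3, h′(0) = 12, h′′(0) = 27, h′′′(0) = -192.

f: a_k = 0, 12, 0, -32, 0, 128/5, 0, …
g: a_k = -3, 0, 27/2, 0, -81/8, 0, 243/80, …
Sum ⇒ L₀ = lclm(L_f,L_g) in ℚ(x)⟨Dx⟩.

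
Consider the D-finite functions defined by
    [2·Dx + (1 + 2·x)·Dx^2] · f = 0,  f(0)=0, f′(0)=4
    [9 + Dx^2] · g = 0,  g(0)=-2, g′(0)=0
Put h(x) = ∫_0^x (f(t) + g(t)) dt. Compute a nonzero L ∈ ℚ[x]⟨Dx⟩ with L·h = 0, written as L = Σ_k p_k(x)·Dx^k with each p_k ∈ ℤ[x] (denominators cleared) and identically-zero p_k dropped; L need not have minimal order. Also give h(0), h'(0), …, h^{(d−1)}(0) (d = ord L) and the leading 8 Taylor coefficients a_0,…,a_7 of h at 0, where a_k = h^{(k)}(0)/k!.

f: a_k = 0, 4, -4, 16/3, -8, 64/5, -64/3, 256/7, …
g: a_k = -2, 0, 9, 0, -27/4, 0, 81/40, 0, …
L₀ := lclm(L_f,L_g); ord L₀ ≤ 2+2.
h=∫₀ˣh₀: take L = L₀·Dx.
L = (594 + 648·x + 648·x^2)·Dx^2 + (153 + 630·x + 972·x^2 + 648·x^3)·Dx^3 + (66 + 72·x + 72·x^2)·Dx^4 + (17 + 70·x + 108·x^2 + 72·x^3)·Dx^5  (order 5).
h: a_k = 0, -2, 2, 5/3, 4/3, -59/20, 32/15, -331/120, …
ICs: h(0) = 0, h′(0) = -2, h′′(0) = 4, h′′′(0) = 10, h′′′′(0) = 32.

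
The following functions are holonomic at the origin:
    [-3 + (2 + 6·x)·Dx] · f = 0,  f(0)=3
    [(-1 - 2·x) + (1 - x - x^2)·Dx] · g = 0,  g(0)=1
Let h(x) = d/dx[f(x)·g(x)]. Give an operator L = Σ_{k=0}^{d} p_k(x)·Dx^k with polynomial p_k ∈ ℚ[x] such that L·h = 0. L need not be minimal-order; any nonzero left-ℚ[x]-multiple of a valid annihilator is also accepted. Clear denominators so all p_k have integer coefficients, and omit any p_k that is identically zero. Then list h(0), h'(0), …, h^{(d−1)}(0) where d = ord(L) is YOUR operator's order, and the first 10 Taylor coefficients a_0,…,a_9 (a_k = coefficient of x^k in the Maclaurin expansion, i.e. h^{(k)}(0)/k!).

f: a_k = 3, 9/2, -27/8, 81/16, -1215/128, 5103/256, -45927/1024, 216513/2048, -8444007/32768, 42220035/65536, …
g: a_k = 1, 1, 2, 3, 5, 8, 13, 21, 34, 55, …
Product ⇒ symmetric product L₀, ord ≤ 1.
h=h₀': d/dx-closure on L₀ ⇒ L.
L = (19 + 186·x + 321·x^2 + 210·x^3 + 135·x^4) + (-10 - 34·x - 6·x^2 + 50·x^3 + 114·x^4 + 54·x^5)·Dx  (order 1).
h: a_k = 15/2, 57/4, 945/16, 2217/32, 72885/256, 90351/512, 2753541/2048, -1186455/4096, 471912669/65536, -1151985165/131072, …
ICs: h(0) = 15/2.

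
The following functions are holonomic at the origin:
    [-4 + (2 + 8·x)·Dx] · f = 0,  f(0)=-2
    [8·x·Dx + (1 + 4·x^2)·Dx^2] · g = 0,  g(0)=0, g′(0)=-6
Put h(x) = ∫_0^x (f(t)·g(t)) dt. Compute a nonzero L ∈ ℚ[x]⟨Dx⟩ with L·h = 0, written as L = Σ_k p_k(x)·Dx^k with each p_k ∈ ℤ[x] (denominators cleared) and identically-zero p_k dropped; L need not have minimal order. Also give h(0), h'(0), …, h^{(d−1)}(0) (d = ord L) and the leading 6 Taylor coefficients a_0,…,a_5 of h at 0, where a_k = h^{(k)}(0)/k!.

L = (12 - 16·x - 16·x^2)·Dx + (-4 - 8·x + 48·x^2 + 64·x^3)·Dx^2 + (1 + 8·x + 20·x^2 + 32·x^3 + 64·x^4)·Dx^3  (order 3).
h: a_k = 0, 0, 6, 8, -10, 16/5, …
ICs: h(0) = 0, h′(0) = 0, h′′(0) = 12.

f: a_k = -2, -4, 4, -8, 20, -56, …
g: a_k = 0, -6, 0, 8, 0, -96/5, …
Product ⇒ symmetric product L₀, ord ≤ 2.
∫: right-multiply L₀ by Dx.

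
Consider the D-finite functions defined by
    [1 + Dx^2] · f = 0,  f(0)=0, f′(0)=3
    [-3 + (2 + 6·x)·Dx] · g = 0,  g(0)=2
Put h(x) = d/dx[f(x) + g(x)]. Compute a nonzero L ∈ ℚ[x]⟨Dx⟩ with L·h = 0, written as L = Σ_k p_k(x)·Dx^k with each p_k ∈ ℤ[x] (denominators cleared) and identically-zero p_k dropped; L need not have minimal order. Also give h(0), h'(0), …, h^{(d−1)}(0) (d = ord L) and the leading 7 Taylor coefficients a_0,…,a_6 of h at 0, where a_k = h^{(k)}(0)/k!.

f: a_k = 0, 3, 0, -1/2, 0, 1/40, 0, …
g: a_k = 2, 3, -9/4, 27/8, -405/64, 1701/128, -15309/512, …
h₀=f+g: left-lcm gives L₀, ord ≤ 3.
Differentiate: ansatz ord ≤ ord L₀ ⇒ L.
L = (-417 - 72·x - 108·x^2) + (-62 - 234·x - 216·x^2 - 216·x^3)·Dx + (-417 - 72·x - 108·x^2)·Dx^2 + (-62 - 234·x - 216·x^2 - 216·x^3)·Dx^3  (order 3).
h: a_k = 6, -9/2, 69/8, -405/16, 8521/128, -45927/256, 7577891/15360, …
ICs: h(0) = 6, h′(0) = -9/2, h′′(0) = 69/4.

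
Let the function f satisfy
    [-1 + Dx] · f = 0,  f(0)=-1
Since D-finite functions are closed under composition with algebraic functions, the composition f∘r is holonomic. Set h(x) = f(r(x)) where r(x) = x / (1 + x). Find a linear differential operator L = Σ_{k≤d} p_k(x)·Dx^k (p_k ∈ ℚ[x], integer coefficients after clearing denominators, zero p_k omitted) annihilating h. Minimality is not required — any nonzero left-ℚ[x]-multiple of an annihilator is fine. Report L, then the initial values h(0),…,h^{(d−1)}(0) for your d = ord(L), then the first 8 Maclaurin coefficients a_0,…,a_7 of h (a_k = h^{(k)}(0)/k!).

f: a_k = -1, -1, -1/2, -1/6, -1/24, -1/120, -1/720, -1/5040, …
L₀ from L_f via x↦r, Dx↦r'^{-1}Dx.
L = -1 + (1 + 2·x + x^2)·Dx  (order 1).
h: a_k = -1, -1, 1/2, -1/6, -1/24, 19/120, -151/720, 1091/5040, …
ICs: h(0) = -1.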